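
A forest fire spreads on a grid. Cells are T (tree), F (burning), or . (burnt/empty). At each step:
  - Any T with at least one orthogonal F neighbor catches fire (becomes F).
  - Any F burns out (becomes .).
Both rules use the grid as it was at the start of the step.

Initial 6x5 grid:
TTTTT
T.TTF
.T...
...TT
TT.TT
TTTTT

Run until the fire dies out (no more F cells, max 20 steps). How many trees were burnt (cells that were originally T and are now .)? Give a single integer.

Answer: 8

Derivation:
Step 1: +2 fires, +1 burnt (F count now 2)
Step 2: +2 fires, +2 burnt (F count now 2)
Step 3: +1 fires, +2 burnt (F count now 1)
Step 4: +1 fires, +1 burnt (F count now 1)
Step 5: +1 fires, +1 burnt (F count now 1)
Step 6: +1 fires, +1 burnt (F count now 1)
Step 7: +0 fires, +1 burnt (F count now 0)
Fire out after step 7
Initially T: 20, now '.': 18
Total burnt (originally-T cells now '.'): 8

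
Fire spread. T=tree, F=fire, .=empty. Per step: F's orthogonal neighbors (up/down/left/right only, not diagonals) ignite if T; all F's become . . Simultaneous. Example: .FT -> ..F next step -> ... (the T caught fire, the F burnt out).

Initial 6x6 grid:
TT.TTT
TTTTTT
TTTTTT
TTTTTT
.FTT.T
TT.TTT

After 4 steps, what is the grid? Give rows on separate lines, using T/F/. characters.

Step 1: 3 trees catch fire, 1 burn out
  TT.TTT
  TTTTTT
  TTTTTT
  TFTTTT
  ..FT.T
  TF.TTT
Step 2: 5 trees catch fire, 3 burn out
  TT.TTT
  TTTTTT
  TFTTTT
  F.FTTT
  ...F.T
  F..TTT
Step 3: 5 trees catch fire, 5 burn out
  TT.TTT
  TFTTTT
  F.FTTT
  ...FTT
  .....T
  ...FTT
Step 4: 6 trees catch fire, 5 burn out
  TF.TTT
  F.FTTT
  ...FTT
  ....FT
  .....T
  ....FT

TF.TTT
F.FTTT
...FTT
....FT
.....T
....FT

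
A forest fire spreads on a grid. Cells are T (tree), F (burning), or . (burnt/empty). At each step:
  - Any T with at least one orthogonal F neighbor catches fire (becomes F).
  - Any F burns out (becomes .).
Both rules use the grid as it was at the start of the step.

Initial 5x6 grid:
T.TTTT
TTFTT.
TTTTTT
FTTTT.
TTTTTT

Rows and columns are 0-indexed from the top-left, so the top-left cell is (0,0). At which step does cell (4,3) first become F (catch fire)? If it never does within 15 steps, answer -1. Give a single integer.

Step 1: cell (4,3)='T' (+7 fires, +2 burnt)
Step 2: cell (4,3)='T' (+7 fires, +7 burnt)
Step 3: cell (4,3)='T' (+5 fires, +7 burnt)
Step 4: cell (4,3)='F' (+4 fires, +5 burnt)
  -> target ignites at step 4
Step 5: cell (4,3)='.' (+1 fires, +4 burnt)
Step 6: cell (4,3)='.' (+1 fires, +1 burnt)
Step 7: cell (4,3)='.' (+0 fires, +1 burnt)
  fire out at step 7

4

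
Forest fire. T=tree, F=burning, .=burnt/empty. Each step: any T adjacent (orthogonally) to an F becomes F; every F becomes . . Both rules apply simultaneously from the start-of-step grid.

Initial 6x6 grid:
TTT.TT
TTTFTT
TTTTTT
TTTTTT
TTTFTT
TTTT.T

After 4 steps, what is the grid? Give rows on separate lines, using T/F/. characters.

Step 1: 7 trees catch fire, 2 burn out
  TTT.TT
  TTF.FT
  TTTFTT
  TTTFTT
  TTF.FT
  TTTF.T
Step 2: 11 trees catch fire, 7 burn out
  TTF.FT
  TF...F
  TTF.FT
  TTF.FT
  TF...F
  TTF..T
Step 3: 10 trees catch fire, 11 burn out
  TF...F
  F.....
  TF...F
  TF...F
  F.....
  TF...F
Step 4: 4 trees catch fire, 10 burn out
  F.....
  ......
  F.....
  F.....
  ......
  F.....

F.....
......
F.....
F.....
......
F.....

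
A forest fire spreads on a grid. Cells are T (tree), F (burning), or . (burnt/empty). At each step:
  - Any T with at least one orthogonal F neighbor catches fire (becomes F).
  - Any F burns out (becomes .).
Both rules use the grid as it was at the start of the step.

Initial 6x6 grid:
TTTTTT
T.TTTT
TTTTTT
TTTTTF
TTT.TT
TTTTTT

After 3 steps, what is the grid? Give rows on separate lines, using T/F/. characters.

Step 1: 3 trees catch fire, 1 burn out
  TTTTTT
  T.TTTT
  TTTTTF
  TTTTF.
  TTT.TF
  TTTTTT
Step 2: 5 trees catch fire, 3 burn out
  TTTTTT
  T.TTTF
  TTTTF.
  TTTF..
  TTT.F.
  TTTTTF
Step 3: 5 trees catch fire, 5 burn out
  TTTTTF
  T.TTF.
  TTTF..
  TTF...
  TTT...
  TTTTF.

TTTTTF
T.TTF.
TTTF..
TTF...
TTT...
TTTTF.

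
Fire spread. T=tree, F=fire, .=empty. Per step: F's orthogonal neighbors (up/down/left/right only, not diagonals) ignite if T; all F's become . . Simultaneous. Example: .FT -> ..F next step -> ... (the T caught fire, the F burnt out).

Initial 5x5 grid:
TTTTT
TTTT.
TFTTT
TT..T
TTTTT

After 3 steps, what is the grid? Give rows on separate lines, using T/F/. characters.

Step 1: 4 trees catch fire, 1 burn out
  TTTTT
  TFTT.
  F.FTT
  TF..T
  TTTTT
Step 2: 6 trees catch fire, 4 burn out
  TFTTT
  F.FT.
  ...FT
  F...T
  TFTTT
Step 3: 6 trees catch fire, 6 burn out
  F.FTT
  ...F.
  ....F
  ....T
  F.FTT

F.FTT
...F.
....F
....T
F.FTT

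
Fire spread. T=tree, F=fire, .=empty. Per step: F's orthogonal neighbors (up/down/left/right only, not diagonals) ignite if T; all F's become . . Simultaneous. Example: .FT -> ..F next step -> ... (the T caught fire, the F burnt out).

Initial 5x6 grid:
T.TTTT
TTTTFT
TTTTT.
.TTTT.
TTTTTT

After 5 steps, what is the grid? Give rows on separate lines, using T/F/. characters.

Step 1: 4 trees catch fire, 1 burn out
  T.TTFT
  TTTF.F
  TTTTF.
  .TTTT.
  TTTTTT
Step 2: 5 trees catch fire, 4 burn out
  T.TF.F
  TTF...
  TTTF..
  .TTTF.
  TTTTTT
Step 3: 5 trees catch fire, 5 burn out
  T.F...
  TF....
  TTF...
  .TTF..
  TTTTFT
Step 4: 5 trees catch fire, 5 burn out
  T.....
  F.....
  TF....
  .TF...
  TTTF.F
Step 5: 4 trees catch fire, 5 burn out
  F.....
  ......
  F.....
  .F....
  TTF...

F.....
......
F.....
.F....
TTF...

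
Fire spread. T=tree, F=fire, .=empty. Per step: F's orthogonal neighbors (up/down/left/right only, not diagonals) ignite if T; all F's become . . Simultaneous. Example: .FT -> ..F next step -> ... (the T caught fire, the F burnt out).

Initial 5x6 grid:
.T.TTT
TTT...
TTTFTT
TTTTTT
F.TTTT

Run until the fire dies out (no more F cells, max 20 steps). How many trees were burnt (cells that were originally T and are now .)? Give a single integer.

Step 1: +4 fires, +2 burnt (F count now 4)
Step 2: +8 fires, +4 burnt (F count now 8)
Step 3: +5 fires, +8 burnt (F count now 5)
Step 4: +2 fires, +5 burnt (F count now 2)
Step 5: +0 fires, +2 burnt (F count now 0)
Fire out after step 5
Initially T: 22, now '.': 27
Total burnt (originally-T cells now '.'): 19

Answer: 19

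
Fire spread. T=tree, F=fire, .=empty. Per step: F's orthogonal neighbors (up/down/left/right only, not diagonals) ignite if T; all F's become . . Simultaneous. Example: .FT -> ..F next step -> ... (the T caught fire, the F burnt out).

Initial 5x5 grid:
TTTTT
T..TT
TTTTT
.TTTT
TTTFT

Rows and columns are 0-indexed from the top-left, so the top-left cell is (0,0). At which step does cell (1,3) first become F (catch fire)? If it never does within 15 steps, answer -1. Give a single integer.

Step 1: cell (1,3)='T' (+3 fires, +1 burnt)
Step 2: cell (1,3)='T' (+4 fires, +3 burnt)
Step 3: cell (1,3)='F' (+5 fires, +4 burnt)
  -> target ignites at step 3
Step 4: cell (1,3)='.' (+3 fires, +5 burnt)
Step 5: cell (1,3)='.' (+3 fires, +3 burnt)
Step 6: cell (1,3)='.' (+2 fires, +3 burnt)
Step 7: cell (1,3)='.' (+1 fires, +2 burnt)
Step 8: cell (1,3)='.' (+0 fires, +1 burnt)
  fire out at step 8

3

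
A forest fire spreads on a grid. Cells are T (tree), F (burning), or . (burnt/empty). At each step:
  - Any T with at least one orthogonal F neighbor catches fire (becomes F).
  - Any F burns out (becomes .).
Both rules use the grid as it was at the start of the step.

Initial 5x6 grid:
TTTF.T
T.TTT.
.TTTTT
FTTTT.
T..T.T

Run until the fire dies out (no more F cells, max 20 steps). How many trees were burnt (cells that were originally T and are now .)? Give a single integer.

Answer: 18

Derivation:
Step 1: +4 fires, +2 burnt (F count now 4)
Step 2: +6 fires, +4 burnt (F count now 6)
Step 3: +4 fires, +6 burnt (F count now 4)
Step 4: +4 fires, +4 burnt (F count now 4)
Step 5: +0 fires, +4 burnt (F count now 0)
Fire out after step 5
Initially T: 20, now '.': 28
Total burnt (originally-T cells now '.'): 18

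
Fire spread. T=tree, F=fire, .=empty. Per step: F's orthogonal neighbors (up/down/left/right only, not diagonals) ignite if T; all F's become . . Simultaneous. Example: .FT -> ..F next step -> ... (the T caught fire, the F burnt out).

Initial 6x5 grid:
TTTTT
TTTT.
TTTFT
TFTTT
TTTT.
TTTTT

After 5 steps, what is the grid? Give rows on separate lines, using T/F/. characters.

Step 1: 8 trees catch fire, 2 burn out
  TTTTT
  TTTF.
  TFF.F
  F.FFT
  TFTT.
  TTTTT
Step 2: 9 trees catch fire, 8 burn out
  TTTFT
  TFF..
  F....
  ....F
  F.FF.
  TFTTT
Step 3: 7 trees catch fire, 9 burn out
  TFF.F
  F....
  .....
  .....
  .....
  F.FFT
Step 4: 2 trees catch fire, 7 burn out
  F....
  .....
  .....
  .....
  .....
  ....F
Step 5: 0 trees catch fire, 2 burn out
  .....
  .....
  .....
  .....
  .....
  .....

.....
.....
.....
.....
.....
.....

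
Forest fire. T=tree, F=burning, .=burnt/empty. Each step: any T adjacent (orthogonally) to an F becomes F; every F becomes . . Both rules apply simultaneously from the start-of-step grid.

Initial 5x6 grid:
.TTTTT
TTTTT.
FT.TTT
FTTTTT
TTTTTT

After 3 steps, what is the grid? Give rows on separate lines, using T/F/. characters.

Step 1: 4 trees catch fire, 2 burn out
  .TTTTT
  FTTTT.
  .F.TTT
  .FTTTT
  FTTTTT
Step 2: 3 trees catch fire, 4 burn out
  .TTTTT
  .FTTT.
  ...TTT
  ..FTTT
  .FTTTT
Step 3: 4 trees catch fire, 3 burn out
  .FTTTT
  ..FTT.
  ...TTT
  ...FTT
  ..FTTT

.FTTTT
..FTT.
...TTT
...FTT
..FTTT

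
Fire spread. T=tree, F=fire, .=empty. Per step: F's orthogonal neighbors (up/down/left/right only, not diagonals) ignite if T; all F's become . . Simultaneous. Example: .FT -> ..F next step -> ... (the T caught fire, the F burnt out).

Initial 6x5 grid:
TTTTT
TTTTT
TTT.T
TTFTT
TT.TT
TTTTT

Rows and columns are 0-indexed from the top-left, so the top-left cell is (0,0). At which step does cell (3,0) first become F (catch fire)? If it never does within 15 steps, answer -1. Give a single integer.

Step 1: cell (3,0)='T' (+3 fires, +1 burnt)
Step 2: cell (3,0)='F' (+6 fires, +3 burnt)
  -> target ignites at step 2
Step 3: cell (3,0)='.' (+9 fires, +6 burnt)
Step 4: cell (3,0)='.' (+7 fires, +9 burnt)
Step 5: cell (3,0)='.' (+2 fires, +7 burnt)
Step 6: cell (3,0)='.' (+0 fires, +2 burnt)
  fire out at step 6

2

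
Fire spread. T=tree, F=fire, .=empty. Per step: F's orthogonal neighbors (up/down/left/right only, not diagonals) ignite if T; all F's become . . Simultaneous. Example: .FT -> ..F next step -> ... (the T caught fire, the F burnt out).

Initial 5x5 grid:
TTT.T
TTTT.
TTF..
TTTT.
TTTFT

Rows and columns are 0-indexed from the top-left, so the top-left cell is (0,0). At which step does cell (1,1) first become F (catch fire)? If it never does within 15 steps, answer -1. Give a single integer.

Step 1: cell (1,1)='T' (+6 fires, +2 burnt)
Step 2: cell (1,1)='F' (+6 fires, +6 burnt)
  -> target ignites at step 2
Step 3: cell (1,1)='.' (+4 fires, +6 burnt)
Step 4: cell (1,1)='.' (+1 fires, +4 burnt)
Step 5: cell (1,1)='.' (+0 fires, +1 burnt)
  fire out at step 5

2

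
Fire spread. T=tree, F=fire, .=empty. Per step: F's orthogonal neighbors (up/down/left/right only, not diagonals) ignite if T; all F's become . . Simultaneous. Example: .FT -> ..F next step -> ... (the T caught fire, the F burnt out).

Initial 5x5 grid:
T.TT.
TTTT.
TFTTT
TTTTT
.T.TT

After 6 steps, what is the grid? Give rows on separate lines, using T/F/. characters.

Step 1: 4 trees catch fire, 1 burn out
  T.TT.
  TFTT.
  F.FTT
  TFTTT
  .T.TT
Step 2: 6 trees catch fire, 4 burn out
  T.TT.
  F.FT.
  ...FT
  F.FTT
  .F.TT
Step 3: 5 trees catch fire, 6 burn out
  F.FT.
  ...F.
  ....F
  ...FT
  ...TT
Step 4: 3 trees catch fire, 5 burn out
  ...F.
  .....
  .....
  ....F
  ...FT
Step 5: 1 trees catch fire, 3 burn out
  .....
  .....
  .....
  .....
  ....F
Step 6: 0 trees catch fire, 1 burn out
  .....
  .....
  .....
  .....
  .....

.....
.....
.....
.....
.....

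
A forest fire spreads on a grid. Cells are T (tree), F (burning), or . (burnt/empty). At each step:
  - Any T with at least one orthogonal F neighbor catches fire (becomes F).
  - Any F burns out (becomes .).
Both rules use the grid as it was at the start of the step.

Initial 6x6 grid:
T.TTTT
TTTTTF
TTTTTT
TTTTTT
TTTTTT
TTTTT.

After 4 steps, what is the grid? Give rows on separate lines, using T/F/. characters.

Step 1: 3 trees catch fire, 1 burn out
  T.TTTF
  TTTTF.
  TTTTTF
  TTTTTT
  TTTTTT
  TTTTT.
Step 2: 4 trees catch fire, 3 burn out
  T.TTF.
  TTTF..
  TTTTF.
  TTTTTF
  TTTTTT
  TTTTT.
Step 3: 5 trees catch fire, 4 burn out
  T.TF..
  TTF...
  TTTF..
  TTTTF.
  TTTTTF
  TTTTT.
Step 4: 5 trees catch fire, 5 burn out
  T.F...
  TF....
  TTF...
  TTTF..
  TTTTF.
  TTTTT.

T.F...
TF....
TTF...
TTTF..
TTTTF.
TTTTT.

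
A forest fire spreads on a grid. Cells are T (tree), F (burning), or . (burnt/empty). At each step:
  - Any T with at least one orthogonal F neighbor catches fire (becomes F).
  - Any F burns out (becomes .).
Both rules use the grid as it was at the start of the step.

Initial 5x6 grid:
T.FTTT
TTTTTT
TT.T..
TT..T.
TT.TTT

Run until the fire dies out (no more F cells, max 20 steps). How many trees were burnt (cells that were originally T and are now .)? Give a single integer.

Answer: 17

Derivation:
Step 1: +2 fires, +1 burnt (F count now 2)
Step 2: +3 fires, +2 burnt (F count now 3)
Step 3: +5 fires, +3 burnt (F count now 5)
Step 4: +4 fires, +5 burnt (F count now 4)
Step 5: +2 fires, +4 burnt (F count now 2)
Step 6: +1 fires, +2 burnt (F count now 1)
Step 7: +0 fires, +1 burnt (F count now 0)
Fire out after step 7
Initially T: 21, now '.': 26
Total burnt (originally-T cells now '.'): 17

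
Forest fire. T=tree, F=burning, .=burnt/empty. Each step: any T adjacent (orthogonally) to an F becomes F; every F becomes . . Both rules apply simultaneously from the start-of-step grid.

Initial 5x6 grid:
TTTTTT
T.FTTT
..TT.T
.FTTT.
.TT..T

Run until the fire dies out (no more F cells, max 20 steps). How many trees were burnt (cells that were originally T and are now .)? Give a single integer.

Step 1: +5 fires, +2 burnt (F count now 5)
Step 2: +6 fires, +5 burnt (F count now 6)
Step 3: +4 fires, +6 burnt (F count now 4)
Step 4: +3 fires, +4 burnt (F count now 3)
Step 5: +0 fires, +3 burnt (F count now 0)
Fire out after step 5
Initially T: 19, now '.': 29
Total burnt (originally-T cells now '.'): 18

Answer: 18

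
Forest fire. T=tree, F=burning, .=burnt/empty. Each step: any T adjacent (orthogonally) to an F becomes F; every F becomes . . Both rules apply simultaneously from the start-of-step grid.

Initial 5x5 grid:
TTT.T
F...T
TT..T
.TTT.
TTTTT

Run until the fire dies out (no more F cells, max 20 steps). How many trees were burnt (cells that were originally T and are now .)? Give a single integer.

Answer: 13

Derivation:
Step 1: +2 fires, +1 burnt (F count now 2)
Step 2: +2 fires, +2 burnt (F count now 2)
Step 3: +2 fires, +2 burnt (F count now 2)
Step 4: +2 fires, +2 burnt (F count now 2)
Step 5: +3 fires, +2 burnt (F count now 3)
Step 6: +1 fires, +3 burnt (F count now 1)
Step 7: +1 fires, +1 burnt (F count now 1)
Step 8: +0 fires, +1 burnt (F count now 0)
Fire out after step 8
Initially T: 16, now '.': 22
Total burnt (originally-T cells now '.'): 13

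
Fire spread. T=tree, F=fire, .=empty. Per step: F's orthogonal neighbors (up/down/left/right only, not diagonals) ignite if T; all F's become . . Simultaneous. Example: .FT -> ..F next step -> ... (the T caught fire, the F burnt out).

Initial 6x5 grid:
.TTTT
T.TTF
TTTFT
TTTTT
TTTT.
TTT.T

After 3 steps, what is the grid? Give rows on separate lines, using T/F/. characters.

Step 1: 5 trees catch fire, 2 burn out
  .TTTF
  T.TF.
  TTF.F
  TTTFT
  TTTT.
  TTT.T
Step 2: 6 trees catch fire, 5 burn out
  .TTF.
  T.F..
  TF...
  TTF.F
  TTTF.
  TTT.T
Step 3: 4 trees catch fire, 6 burn out
  .TF..
  T....
  F....
  TF...
  TTF..
  TTT.T

.TF..
T....
F....
TF...
TTF..
TTT.T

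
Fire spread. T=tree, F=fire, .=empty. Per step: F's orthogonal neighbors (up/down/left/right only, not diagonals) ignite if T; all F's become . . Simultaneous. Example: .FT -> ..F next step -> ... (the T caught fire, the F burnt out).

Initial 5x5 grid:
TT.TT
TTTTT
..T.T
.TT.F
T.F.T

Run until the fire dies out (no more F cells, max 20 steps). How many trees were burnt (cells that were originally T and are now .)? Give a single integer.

Step 1: +3 fires, +2 burnt (F count now 3)
Step 2: +3 fires, +3 burnt (F count now 3)
Step 3: +3 fires, +3 burnt (F count now 3)
Step 4: +2 fires, +3 burnt (F count now 2)
Step 5: +2 fires, +2 burnt (F count now 2)
Step 6: +1 fires, +2 burnt (F count now 1)
Step 7: +0 fires, +1 burnt (F count now 0)
Fire out after step 7
Initially T: 15, now '.': 24
Total burnt (originally-T cells now '.'): 14

Answer: 14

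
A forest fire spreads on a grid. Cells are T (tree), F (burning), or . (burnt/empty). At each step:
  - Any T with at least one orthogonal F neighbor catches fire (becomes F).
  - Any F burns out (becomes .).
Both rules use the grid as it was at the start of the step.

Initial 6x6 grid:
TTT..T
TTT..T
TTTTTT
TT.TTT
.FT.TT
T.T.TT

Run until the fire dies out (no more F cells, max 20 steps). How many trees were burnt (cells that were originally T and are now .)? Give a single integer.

Step 1: +2 fires, +1 burnt (F count now 2)
Step 2: +3 fires, +2 burnt (F count now 3)
Step 3: +3 fires, +3 burnt (F count now 3)
Step 4: +4 fires, +3 burnt (F count now 4)
Step 5: +4 fires, +4 burnt (F count now 4)
Step 6: +2 fires, +4 burnt (F count now 2)
Step 7: +3 fires, +2 burnt (F count now 3)
Step 8: +3 fires, +3 burnt (F count now 3)
Step 9: +1 fires, +3 burnt (F count now 1)
Step 10: +0 fires, +1 burnt (F count now 0)
Fire out after step 10
Initially T: 26, now '.': 35
Total burnt (originally-T cells now '.'): 25

Answer: 25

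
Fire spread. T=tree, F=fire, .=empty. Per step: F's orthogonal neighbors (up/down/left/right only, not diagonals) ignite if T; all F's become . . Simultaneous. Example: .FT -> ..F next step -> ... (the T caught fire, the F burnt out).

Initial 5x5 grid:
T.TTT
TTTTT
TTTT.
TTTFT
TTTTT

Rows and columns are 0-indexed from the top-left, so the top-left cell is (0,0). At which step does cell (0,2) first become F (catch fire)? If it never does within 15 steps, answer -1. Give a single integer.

Step 1: cell (0,2)='T' (+4 fires, +1 burnt)
Step 2: cell (0,2)='T' (+5 fires, +4 burnt)
Step 3: cell (0,2)='T' (+6 fires, +5 burnt)
Step 4: cell (0,2)='F' (+5 fires, +6 burnt)
  -> target ignites at step 4
Step 5: cell (0,2)='.' (+1 fires, +5 burnt)
Step 6: cell (0,2)='.' (+1 fires, +1 burnt)
Step 7: cell (0,2)='.' (+0 fires, +1 burnt)
  fire out at step 7

4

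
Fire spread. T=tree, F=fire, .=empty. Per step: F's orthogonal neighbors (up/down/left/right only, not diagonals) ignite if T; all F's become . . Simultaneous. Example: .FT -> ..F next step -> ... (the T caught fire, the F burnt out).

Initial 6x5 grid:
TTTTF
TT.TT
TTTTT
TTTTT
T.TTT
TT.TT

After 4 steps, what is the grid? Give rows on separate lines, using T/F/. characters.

Step 1: 2 trees catch fire, 1 burn out
  TTTF.
  TT.TF
  TTTTT
  TTTTT
  T.TTT
  TT.TT
Step 2: 3 trees catch fire, 2 burn out
  TTF..
  TT.F.
  TTTTF
  TTTTT
  T.TTT
  TT.TT
Step 3: 3 trees catch fire, 3 burn out
  TF...
  TT...
  TTTF.
  TTTTF
  T.TTT
  TT.TT
Step 4: 5 trees catch fire, 3 burn out
  F....
  TF...
  TTF..
  TTTF.
  T.TTF
  TT.TT

F....
TF...
TTF..
TTTF.
T.TTF
TT.TT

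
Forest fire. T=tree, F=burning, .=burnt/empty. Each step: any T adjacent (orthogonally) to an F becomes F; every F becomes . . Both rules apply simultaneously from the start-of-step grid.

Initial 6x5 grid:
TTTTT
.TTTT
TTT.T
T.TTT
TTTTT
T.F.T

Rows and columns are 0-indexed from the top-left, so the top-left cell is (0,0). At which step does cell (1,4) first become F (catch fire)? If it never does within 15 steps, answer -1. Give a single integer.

Step 1: cell (1,4)='T' (+1 fires, +1 burnt)
Step 2: cell (1,4)='T' (+3 fires, +1 burnt)
Step 3: cell (1,4)='T' (+4 fires, +3 burnt)
Step 4: cell (1,4)='T' (+6 fires, +4 burnt)
Step 5: cell (1,4)='T' (+5 fires, +6 burnt)
Step 6: cell (1,4)='F' (+3 fires, +5 burnt)
  -> target ignites at step 6
Step 7: cell (1,4)='.' (+2 fires, +3 burnt)
Step 8: cell (1,4)='.' (+0 fires, +2 burnt)
  fire out at step 8

6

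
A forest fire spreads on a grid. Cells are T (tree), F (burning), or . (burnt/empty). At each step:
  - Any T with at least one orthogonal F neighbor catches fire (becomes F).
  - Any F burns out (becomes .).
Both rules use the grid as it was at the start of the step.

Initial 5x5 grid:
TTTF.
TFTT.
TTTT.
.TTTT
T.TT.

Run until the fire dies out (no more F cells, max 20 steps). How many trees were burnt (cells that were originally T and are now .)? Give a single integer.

Step 1: +6 fires, +2 burnt (F count now 6)
Step 2: +5 fires, +6 burnt (F count now 5)
Step 3: +2 fires, +5 burnt (F count now 2)
Step 4: +3 fires, +2 burnt (F count now 3)
Step 5: +0 fires, +3 burnt (F count now 0)
Fire out after step 5
Initially T: 17, now '.': 24
Total burnt (originally-T cells now '.'): 16

Answer: 16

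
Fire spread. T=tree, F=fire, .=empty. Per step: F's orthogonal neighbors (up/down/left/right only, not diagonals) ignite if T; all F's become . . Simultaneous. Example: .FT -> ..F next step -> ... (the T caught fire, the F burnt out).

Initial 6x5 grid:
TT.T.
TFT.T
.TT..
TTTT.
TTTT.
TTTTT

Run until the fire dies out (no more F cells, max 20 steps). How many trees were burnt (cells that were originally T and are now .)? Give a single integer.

Step 1: +4 fires, +1 burnt (F count now 4)
Step 2: +3 fires, +4 burnt (F count now 3)
Step 3: +3 fires, +3 burnt (F count now 3)
Step 4: +4 fires, +3 burnt (F count now 4)
Step 5: +3 fires, +4 burnt (F count now 3)
Step 6: +1 fires, +3 burnt (F count now 1)
Step 7: +1 fires, +1 burnt (F count now 1)
Step 8: +0 fires, +1 burnt (F count now 0)
Fire out after step 8
Initially T: 21, now '.': 28
Total burnt (originally-T cells now '.'): 19

Answer: 19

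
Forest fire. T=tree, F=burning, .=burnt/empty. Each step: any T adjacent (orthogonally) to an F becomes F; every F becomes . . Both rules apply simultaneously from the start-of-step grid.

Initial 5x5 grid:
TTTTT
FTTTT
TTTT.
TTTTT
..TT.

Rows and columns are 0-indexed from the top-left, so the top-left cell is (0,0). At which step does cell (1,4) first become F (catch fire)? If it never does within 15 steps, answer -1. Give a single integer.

Step 1: cell (1,4)='T' (+3 fires, +1 burnt)
Step 2: cell (1,4)='T' (+4 fires, +3 burnt)
Step 3: cell (1,4)='T' (+4 fires, +4 burnt)
Step 4: cell (1,4)='F' (+4 fires, +4 burnt)
  -> target ignites at step 4
Step 5: cell (1,4)='.' (+3 fires, +4 burnt)
Step 6: cell (1,4)='.' (+2 fires, +3 burnt)
Step 7: cell (1,4)='.' (+0 fires, +2 burnt)
  fire out at step 7

4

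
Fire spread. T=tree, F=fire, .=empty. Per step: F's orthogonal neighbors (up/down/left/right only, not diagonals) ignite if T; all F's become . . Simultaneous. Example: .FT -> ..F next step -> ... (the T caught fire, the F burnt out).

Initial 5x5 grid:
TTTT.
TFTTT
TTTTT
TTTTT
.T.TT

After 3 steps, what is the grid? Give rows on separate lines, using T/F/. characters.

Step 1: 4 trees catch fire, 1 burn out
  TFTT.
  F.FTT
  TFTTT
  TTTTT
  .T.TT
Step 2: 6 trees catch fire, 4 burn out
  F.FT.
  ...FT
  F.FTT
  TFTTT
  .T.TT
Step 3: 6 trees catch fire, 6 burn out
  ...F.
  ....F
  ...FT
  F.FTT
  .F.TT

...F.
....F
...FT
F.FTT
.F.TT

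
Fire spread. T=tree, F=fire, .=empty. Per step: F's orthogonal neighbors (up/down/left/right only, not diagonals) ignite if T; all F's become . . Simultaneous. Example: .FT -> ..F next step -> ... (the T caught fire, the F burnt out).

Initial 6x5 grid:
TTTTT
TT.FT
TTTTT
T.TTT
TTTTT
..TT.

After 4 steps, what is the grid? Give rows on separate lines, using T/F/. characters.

Step 1: 3 trees catch fire, 1 burn out
  TTTFT
  TT..F
  TTTFT
  T.TTT
  TTTTT
  ..TT.
Step 2: 5 trees catch fire, 3 burn out
  TTF.F
  TT...
  TTF.F
  T.TFT
  TTTTT
  ..TT.
Step 3: 5 trees catch fire, 5 burn out
  TF...
  TT...
  TF...
  T.F.F
  TTTFT
  ..TT.
Step 4: 6 trees catch fire, 5 burn out
  F....
  TF...
  F....
  T....
  TTF.F
  ..TF.

F....
TF...
F....
T....
TTF.F
..TF.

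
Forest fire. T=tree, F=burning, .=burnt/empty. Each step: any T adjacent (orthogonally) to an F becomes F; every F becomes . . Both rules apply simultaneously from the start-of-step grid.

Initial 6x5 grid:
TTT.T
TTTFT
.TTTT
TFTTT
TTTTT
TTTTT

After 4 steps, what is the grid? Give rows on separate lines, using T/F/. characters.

Step 1: 7 trees catch fire, 2 burn out
  TTT.T
  TTF.F
  .FTFT
  F.FTT
  TFTTT
  TTTTT
Step 2: 9 trees catch fire, 7 burn out
  TTF.F
  TF...
  ..F.F
  ...FT
  F.FTT
  TFTTT
Step 3: 6 trees catch fire, 9 burn out
  TF...
  F....
  .....
  ....F
  ...FT
  F.FTT
Step 4: 3 trees catch fire, 6 burn out
  F....
  .....
  .....
  .....
  ....F
  ...FT

F....
.....
.....
.....
....F
...FT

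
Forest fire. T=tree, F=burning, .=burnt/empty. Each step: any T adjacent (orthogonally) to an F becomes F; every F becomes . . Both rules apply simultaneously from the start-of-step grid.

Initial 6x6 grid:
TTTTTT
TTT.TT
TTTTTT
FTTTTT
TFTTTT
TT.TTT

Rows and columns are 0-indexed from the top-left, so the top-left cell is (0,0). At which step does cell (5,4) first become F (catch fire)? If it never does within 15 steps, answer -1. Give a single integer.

Step 1: cell (5,4)='T' (+5 fires, +2 burnt)
Step 2: cell (5,4)='T' (+5 fires, +5 burnt)
Step 3: cell (5,4)='T' (+6 fires, +5 burnt)
Step 4: cell (5,4)='F' (+6 fires, +6 burnt)
  -> target ignites at step 4
Step 5: cell (5,4)='.' (+4 fires, +6 burnt)
Step 6: cell (5,4)='.' (+3 fires, +4 burnt)
Step 7: cell (5,4)='.' (+2 fires, +3 burnt)
Step 8: cell (5,4)='.' (+1 fires, +2 burnt)
Step 9: cell (5,4)='.' (+0 fires, +1 burnt)
  fire out at step 9

4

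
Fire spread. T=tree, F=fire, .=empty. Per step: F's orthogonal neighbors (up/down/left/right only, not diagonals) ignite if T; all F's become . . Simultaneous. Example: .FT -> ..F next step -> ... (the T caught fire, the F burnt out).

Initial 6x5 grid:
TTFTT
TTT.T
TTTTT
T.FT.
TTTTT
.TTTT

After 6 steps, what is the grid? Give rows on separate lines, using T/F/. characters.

Step 1: 6 trees catch fire, 2 burn out
  TF.FT
  TTF.T
  TTFTT
  T..F.
  TTFTT
  .TTTT
Step 2: 8 trees catch fire, 6 burn out
  F...F
  TF..T
  TF.FT
  T....
  TF.FT
  .TFTT
Step 3: 8 trees catch fire, 8 burn out
  .....
  F...F
  F...F
  T....
  F...F
  .F.FT
Step 4: 2 trees catch fire, 8 burn out
  .....
  .....
  .....
  F....
  .....
  ....F
Step 5: 0 trees catch fire, 2 burn out
  .....
  .....
  .....
  .....
  .....
  .....
Step 6: 0 trees catch fire, 0 burn out
  .....
  .....
  .....
  .....
  .....
  .....

.....
.....
.....
.....
.....
.....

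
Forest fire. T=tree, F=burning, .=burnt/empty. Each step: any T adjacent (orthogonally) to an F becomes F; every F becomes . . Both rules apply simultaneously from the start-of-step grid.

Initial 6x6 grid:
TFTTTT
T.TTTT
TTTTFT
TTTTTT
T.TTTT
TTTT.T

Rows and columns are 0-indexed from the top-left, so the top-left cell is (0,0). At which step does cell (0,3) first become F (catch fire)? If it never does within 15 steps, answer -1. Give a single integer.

Step 1: cell (0,3)='T' (+6 fires, +2 burnt)
Step 2: cell (0,3)='F' (+10 fires, +6 burnt)
  -> target ignites at step 2
Step 3: cell (0,3)='.' (+6 fires, +10 burnt)
Step 4: cell (0,3)='.' (+5 fires, +6 burnt)
Step 5: cell (0,3)='.' (+2 fires, +5 burnt)
Step 6: cell (0,3)='.' (+2 fires, +2 burnt)
Step 7: cell (0,3)='.' (+0 fires, +2 burnt)
  fire out at step 7

2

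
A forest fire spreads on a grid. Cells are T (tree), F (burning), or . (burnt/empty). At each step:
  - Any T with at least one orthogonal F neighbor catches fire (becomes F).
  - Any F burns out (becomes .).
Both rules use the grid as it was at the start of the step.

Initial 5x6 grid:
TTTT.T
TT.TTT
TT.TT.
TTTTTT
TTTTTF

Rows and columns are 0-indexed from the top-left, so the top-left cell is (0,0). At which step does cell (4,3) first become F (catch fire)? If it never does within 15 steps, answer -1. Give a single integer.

Step 1: cell (4,3)='T' (+2 fires, +1 burnt)
Step 2: cell (4,3)='F' (+2 fires, +2 burnt)
  -> target ignites at step 2
Step 3: cell (4,3)='.' (+3 fires, +2 burnt)
Step 4: cell (4,3)='.' (+4 fires, +3 burnt)
Step 5: cell (4,3)='.' (+4 fires, +4 burnt)
Step 6: cell (4,3)='.' (+4 fires, +4 burnt)
Step 7: cell (4,3)='.' (+3 fires, +4 burnt)
Step 8: cell (4,3)='.' (+2 fires, +3 burnt)
Step 9: cell (4,3)='.' (+1 fires, +2 burnt)
Step 10: cell (4,3)='.' (+0 fires, +1 burnt)
  fire out at step 10

2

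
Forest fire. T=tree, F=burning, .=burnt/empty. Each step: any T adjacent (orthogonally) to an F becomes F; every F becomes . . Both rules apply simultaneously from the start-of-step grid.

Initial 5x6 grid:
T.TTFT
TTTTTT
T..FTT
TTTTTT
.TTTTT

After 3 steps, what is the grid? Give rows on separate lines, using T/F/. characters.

Step 1: 6 trees catch fire, 2 burn out
  T.TF.F
  TTTFFT
  T...FT
  TTTFTT
  .TTTTT
Step 2: 7 trees catch fire, 6 burn out
  T.F...
  TTF..F
  T....F
  TTF.FT
  .TTFTT
Step 3: 5 trees catch fire, 7 burn out
  T.....
  TF....
  T.....
  TF...F
  .TF.FT

T.....
TF....
T.....
TF...F
.TF.FT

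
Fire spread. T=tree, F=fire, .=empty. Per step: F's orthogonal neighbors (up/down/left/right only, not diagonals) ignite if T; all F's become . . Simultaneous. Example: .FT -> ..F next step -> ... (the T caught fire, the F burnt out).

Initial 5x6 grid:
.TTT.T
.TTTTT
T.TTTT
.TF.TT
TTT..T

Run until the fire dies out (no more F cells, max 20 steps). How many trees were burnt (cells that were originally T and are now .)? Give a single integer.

Step 1: +3 fires, +1 burnt (F count now 3)
Step 2: +3 fires, +3 burnt (F count now 3)
Step 3: +5 fires, +3 burnt (F count now 5)
Step 4: +5 fires, +5 burnt (F count now 5)
Step 5: +2 fires, +5 burnt (F count now 2)
Step 6: +2 fires, +2 burnt (F count now 2)
Step 7: +0 fires, +2 burnt (F count now 0)
Fire out after step 7
Initially T: 21, now '.': 29
Total burnt (originally-T cells now '.'): 20

Answer: 20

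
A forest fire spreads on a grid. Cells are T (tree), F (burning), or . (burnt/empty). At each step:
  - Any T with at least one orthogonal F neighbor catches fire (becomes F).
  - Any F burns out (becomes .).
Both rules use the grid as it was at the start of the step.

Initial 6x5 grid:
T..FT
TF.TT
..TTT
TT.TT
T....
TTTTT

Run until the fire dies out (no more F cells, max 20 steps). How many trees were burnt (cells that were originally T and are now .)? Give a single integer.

Step 1: +3 fires, +2 burnt (F count now 3)
Step 2: +3 fires, +3 burnt (F count now 3)
Step 3: +3 fires, +3 burnt (F count now 3)
Step 4: +1 fires, +3 burnt (F count now 1)
Step 5: +0 fires, +1 burnt (F count now 0)
Fire out after step 5
Initially T: 18, now '.': 22
Total burnt (originally-T cells now '.'): 10

Answer: 10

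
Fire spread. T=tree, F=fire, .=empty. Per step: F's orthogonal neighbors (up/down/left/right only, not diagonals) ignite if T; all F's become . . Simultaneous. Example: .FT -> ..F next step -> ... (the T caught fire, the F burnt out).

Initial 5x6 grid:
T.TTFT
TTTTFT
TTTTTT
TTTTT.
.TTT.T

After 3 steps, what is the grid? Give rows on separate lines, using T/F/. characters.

Step 1: 5 trees catch fire, 2 burn out
  T.TF.F
  TTTF.F
  TTTTFT
  TTTTT.
  .TTT.T
Step 2: 5 trees catch fire, 5 burn out
  T.F...
  TTF...
  TTTF.F
  TTTTF.
  .TTT.T
Step 3: 3 trees catch fire, 5 burn out
  T.....
  TF....
  TTF...
  TTTF..
  .TTT.T

T.....
TF....
TTF...
TTTF..
.TTT.T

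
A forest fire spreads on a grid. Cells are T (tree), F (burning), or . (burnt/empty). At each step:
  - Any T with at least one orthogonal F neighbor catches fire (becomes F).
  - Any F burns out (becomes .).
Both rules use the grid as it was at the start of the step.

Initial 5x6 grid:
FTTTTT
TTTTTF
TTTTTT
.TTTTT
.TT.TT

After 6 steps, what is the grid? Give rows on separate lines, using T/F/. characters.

Step 1: 5 trees catch fire, 2 burn out
  .FTTTF
  FTTTF.
  TTTTTF
  .TTTTT
  .TT.TT
Step 2: 7 trees catch fire, 5 burn out
  ..FTF.
  .FTF..
  FTTTF.
  .TTTTF
  .TT.TT
Step 3: 6 trees catch fire, 7 burn out
  ...F..
  ..F...
  .FTF..
  .TTTF.
  .TT.TF
Step 4: 4 trees catch fire, 6 burn out
  ......
  ......
  ..F...
  .FTF..
  .TT.F.
Step 5: 2 trees catch fire, 4 burn out
  ......
  ......
  ......
  ..F...
  .FT...
Step 6: 1 trees catch fire, 2 burn out
  ......
  ......
  ......
  ......
  ..F...

......
......
......
......
..F...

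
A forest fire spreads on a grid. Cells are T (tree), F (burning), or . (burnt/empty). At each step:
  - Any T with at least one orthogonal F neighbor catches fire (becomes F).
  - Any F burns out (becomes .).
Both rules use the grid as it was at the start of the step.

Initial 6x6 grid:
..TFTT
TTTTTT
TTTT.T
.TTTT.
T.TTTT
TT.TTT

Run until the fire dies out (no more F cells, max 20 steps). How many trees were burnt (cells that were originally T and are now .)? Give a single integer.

Step 1: +3 fires, +1 burnt (F count now 3)
Step 2: +4 fires, +3 burnt (F count now 4)
Step 3: +4 fires, +4 burnt (F count now 4)
Step 4: +6 fires, +4 burnt (F count now 6)
Step 5: +5 fires, +6 burnt (F count now 5)
Step 6: +2 fires, +5 burnt (F count now 2)
Step 7: +1 fires, +2 burnt (F count now 1)
Step 8: +0 fires, +1 burnt (F count now 0)
Fire out after step 8
Initially T: 28, now '.': 33
Total burnt (originally-T cells now '.'): 25

Answer: 25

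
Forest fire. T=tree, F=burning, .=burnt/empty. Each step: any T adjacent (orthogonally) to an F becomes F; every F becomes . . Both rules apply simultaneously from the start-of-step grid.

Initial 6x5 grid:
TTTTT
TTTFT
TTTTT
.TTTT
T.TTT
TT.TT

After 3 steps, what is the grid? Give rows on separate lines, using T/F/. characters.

Step 1: 4 trees catch fire, 1 burn out
  TTTFT
  TTF.F
  TTTFT
  .TTTT
  T.TTT
  TT.TT
Step 2: 6 trees catch fire, 4 burn out
  TTF.F
  TF...
  TTF.F
  .TTFT
  T.TTT
  TT.TT
Step 3: 6 trees catch fire, 6 burn out
  TF...
  F....
  TF...
  .TF.F
  T.TFT
  TT.TT

TF...
F....
TF...
.TF.F
T.TFT
TT.TT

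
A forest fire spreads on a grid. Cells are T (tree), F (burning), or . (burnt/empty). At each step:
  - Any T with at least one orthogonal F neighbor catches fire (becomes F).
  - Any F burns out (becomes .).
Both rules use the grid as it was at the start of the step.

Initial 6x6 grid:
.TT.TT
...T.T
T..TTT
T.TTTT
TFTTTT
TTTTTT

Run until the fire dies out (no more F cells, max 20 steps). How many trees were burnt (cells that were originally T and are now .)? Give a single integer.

Step 1: +3 fires, +1 burnt (F count now 3)
Step 2: +5 fires, +3 burnt (F count now 5)
Step 3: +4 fires, +5 burnt (F count now 4)
Step 4: +4 fires, +4 burnt (F count now 4)
Step 5: +4 fires, +4 burnt (F count now 4)
Step 6: +1 fires, +4 burnt (F count now 1)
Step 7: +1 fires, +1 burnt (F count now 1)
Step 8: +1 fires, +1 burnt (F count now 1)
Step 9: +1 fires, +1 burnt (F count now 1)
Step 10: +0 fires, +1 burnt (F count now 0)
Fire out after step 10
Initially T: 26, now '.': 34
Total burnt (originally-T cells now '.'): 24

Answer: 24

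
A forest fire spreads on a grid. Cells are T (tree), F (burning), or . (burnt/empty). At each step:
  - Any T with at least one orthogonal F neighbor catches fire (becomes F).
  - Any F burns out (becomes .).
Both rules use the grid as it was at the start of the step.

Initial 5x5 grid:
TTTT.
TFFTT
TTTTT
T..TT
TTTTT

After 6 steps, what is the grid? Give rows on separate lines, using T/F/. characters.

Step 1: 6 trees catch fire, 2 burn out
  TFFT.
  F..FT
  TFFTT
  T..TT
  TTTTT
Step 2: 5 trees catch fire, 6 burn out
  F..F.
  ....F
  F..FT
  T..TT
  TTTTT
Step 3: 3 trees catch fire, 5 burn out
  .....
  .....
  ....F
  F..FT
  TTTTT
Step 4: 3 trees catch fire, 3 burn out
  .....
  .....
  .....
  ....F
  FTTFT
Step 5: 3 trees catch fire, 3 burn out
  .....
  .....
  .....
  .....
  .FF.F
Step 6: 0 trees catch fire, 3 burn out
  .....
  .....
  .....
  .....
  .....

.....
.....
.....
.....
.....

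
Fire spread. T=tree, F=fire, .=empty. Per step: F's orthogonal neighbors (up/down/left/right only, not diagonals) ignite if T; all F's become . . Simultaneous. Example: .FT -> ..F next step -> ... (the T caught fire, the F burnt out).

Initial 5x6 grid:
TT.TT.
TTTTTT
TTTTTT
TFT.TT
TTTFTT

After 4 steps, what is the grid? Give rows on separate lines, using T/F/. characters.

Step 1: 6 trees catch fire, 2 burn out
  TT.TT.
  TTTTTT
  TFTTTT
  F.F.TT
  TFF.FT
Step 2: 6 trees catch fire, 6 burn out
  TT.TT.
  TFTTTT
  F.FTTT
  ....FT
  F....F
Step 3: 6 trees catch fire, 6 burn out
  TF.TT.
  F.FTTT
  ...FFT
  .....F
  ......
Step 4: 4 trees catch fire, 6 burn out
  F..TT.
  ...FFT
  .....F
  ......
  ......

F..TT.
...FFT
.....F
......
......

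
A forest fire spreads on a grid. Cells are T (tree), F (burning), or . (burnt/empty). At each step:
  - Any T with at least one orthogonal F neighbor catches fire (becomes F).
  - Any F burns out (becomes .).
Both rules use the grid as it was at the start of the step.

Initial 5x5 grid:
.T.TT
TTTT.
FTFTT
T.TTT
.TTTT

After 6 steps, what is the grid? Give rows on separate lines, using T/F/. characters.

Step 1: 6 trees catch fire, 2 burn out
  .T.TT
  FTFT.
  .F.FT
  F.FTT
  .TTTT
Step 2: 5 trees catch fire, 6 burn out
  .T.TT
  .F.F.
  ....F
  ...FT
  .TFTT
Step 3: 5 trees catch fire, 5 burn out
  .F.FT
  .....
  .....
  ....F
  .F.FT
Step 4: 2 trees catch fire, 5 burn out
  ....F
  .....
  .....
  .....
  ....F
Step 5: 0 trees catch fire, 2 burn out
  .....
  .....
  .....
  .....
  .....
Step 6: 0 trees catch fire, 0 burn out
  .....
  .....
  .....
  .....
  .....

.....
.....
.....
.....
.....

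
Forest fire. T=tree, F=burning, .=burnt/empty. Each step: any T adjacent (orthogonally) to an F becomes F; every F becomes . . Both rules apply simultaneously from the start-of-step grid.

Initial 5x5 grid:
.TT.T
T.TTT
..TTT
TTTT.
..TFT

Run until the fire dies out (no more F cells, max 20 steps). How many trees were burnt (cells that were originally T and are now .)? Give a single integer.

Step 1: +3 fires, +1 burnt (F count now 3)
Step 2: +2 fires, +3 burnt (F count now 2)
Step 3: +4 fires, +2 burnt (F count now 4)
Step 4: +3 fires, +4 burnt (F count now 3)
Step 5: +2 fires, +3 burnt (F count now 2)
Step 6: +1 fires, +2 burnt (F count now 1)
Step 7: +0 fires, +1 burnt (F count now 0)
Fire out after step 7
Initially T: 16, now '.': 24
Total burnt (originally-T cells now '.'): 15

Answer: 15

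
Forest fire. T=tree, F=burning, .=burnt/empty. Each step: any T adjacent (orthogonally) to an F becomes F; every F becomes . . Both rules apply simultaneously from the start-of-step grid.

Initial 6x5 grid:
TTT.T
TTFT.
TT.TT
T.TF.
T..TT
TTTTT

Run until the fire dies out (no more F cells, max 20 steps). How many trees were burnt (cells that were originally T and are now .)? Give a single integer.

Step 1: +6 fires, +2 burnt (F count now 6)
Step 2: +6 fires, +6 burnt (F count now 6)
Step 3: +4 fires, +6 burnt (F count now 4)
Step 4: +2 fires, +4 burnt (F count now 2)
Step 5: +2 fires, +2 burnt (F count now 2)
Step 6: +0 fires, +2 burnt (F count now 0)
Fire out after step 6
Initially T: 21, now '.': 29
Total burnt (originally-T cells now '.'): 20

Answer: 20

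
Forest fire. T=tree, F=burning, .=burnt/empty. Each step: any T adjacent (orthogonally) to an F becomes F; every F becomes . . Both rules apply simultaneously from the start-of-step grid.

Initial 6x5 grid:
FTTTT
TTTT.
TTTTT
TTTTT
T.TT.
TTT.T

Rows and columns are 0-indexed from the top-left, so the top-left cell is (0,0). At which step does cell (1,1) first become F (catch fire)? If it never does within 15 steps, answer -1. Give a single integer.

Step 1: cell (1,1)='T' (+2 fires, +1 burnt)
Step 2: cell (1,1)='F' (+3 fires, +2 burnt)
  -> target ignites at step 2
Step 3: cell (1,1)='.' (+4 fires, +3 burnt)
Step 4: cell (1,1)='.' (+5 fires, +4 burnt)
Step 5: cell (1,1)='.' (+3 fires, +5 burnt)
Step 6: cell (1,1)='.' (+4 fires, +3 burnt)
Step 7: cell (1,1)='.' (+3 fires, +4 burnt)
Step 8: cell (1,1)='.' (+0 fires, +3 burnt)
  fire out at step 8

2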